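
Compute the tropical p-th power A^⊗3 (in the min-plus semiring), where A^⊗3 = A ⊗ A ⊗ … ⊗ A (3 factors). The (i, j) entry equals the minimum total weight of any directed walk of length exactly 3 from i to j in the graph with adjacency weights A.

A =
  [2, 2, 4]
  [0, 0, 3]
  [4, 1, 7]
A^⊗3 =
  [2, 2, 5]
  [0, 0, 3]
  [1, 1, 4]

Each entry (A^⊗3)_ij equals the minimum over all length-3 walks i = v_0 → v_1 → … → v_3 = j of Σ_t A[v_t][v_{t+1}]. For example, for (i, j) = (0, 2) we minimise over 9 possible intermediate vertex sequences; the minimum is 5, attained along the walk 0 → 1 → 1 → 2.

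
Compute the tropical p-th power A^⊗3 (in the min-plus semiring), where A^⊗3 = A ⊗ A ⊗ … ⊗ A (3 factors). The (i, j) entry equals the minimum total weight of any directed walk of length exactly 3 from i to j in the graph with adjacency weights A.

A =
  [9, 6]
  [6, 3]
A^⊗3 =
  [15, 12]
  [12, 9]

Each entry (A^⊗3)_ij equals the minimum over all length-3 walks i = v_0 → v_1 → … → v_3 = j of Σ_t A[v_t][v_{t+1}]. For example, for (i, j) = (0, 1) we minimise over 4 possible intermediate vertex sequences; the minimum is 12, attained along the walk 0 → 1 → 1 → 1.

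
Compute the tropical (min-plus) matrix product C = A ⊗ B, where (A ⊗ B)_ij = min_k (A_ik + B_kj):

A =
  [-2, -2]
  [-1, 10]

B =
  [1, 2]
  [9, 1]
A ⊗ B =
  [-1, -1]
  [0, 1]

Apply the min-plus product entry-by-entry:
  C[0][0] = min over k of (A[0][0] + B[0][0] = -2 + 1 = -1, A[0][1] + B[1][0] = -2 + 9 = 7) = -1 (attained at k = 0)
  C[0][1] = min over k of (A[0][0] + B[0][1] = -2 + 2 = 0, A[0][1] + B[1][1] = -2 + 1 = -1) = -1 (attained at k = 1)
  C[1][0] = min over k of (A[1][0] + B[0][0] = -1 + 1 = 0, A[1][1] + B[1][0] = 10 + 9 = 19) = 0 (attained at k = 0)
  C[1][1] = min over k of (A[1][0] + B[0][1] = -1 + 2 = 1, A[1][1] + B[1][1] = 10 + 1 = 11) = 1 (attained at k = 0)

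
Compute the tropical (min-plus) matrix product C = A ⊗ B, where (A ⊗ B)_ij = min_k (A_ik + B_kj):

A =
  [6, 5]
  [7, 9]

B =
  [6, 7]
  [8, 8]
A ⊗ B =
  [12, 13]
  [13, 14]

Apply the min-plus product entry-by-entry:
  C[0][0] = min over k of (A[0][0] + B[0][0] = 6 + 6 = 12, A[0][1] + B[1][0] = 5 + 8 = 13) = 12 (attained at k = 0)
  C[0][1] = min over k of (A[0][0] + B[0][1] = 6 + 7 = 13, A[0][1] + B[1][1] = 5 + 8 = 13) = 13 (attained at k = 0)
  C[1][0] = min over k of (A[1][0] + B[0][0] = 7 + 6 = 13, A[1][1] + B[1][0] = 9 + 8 = 17) = 13 (attained at k = 0)
  C[1][1] = min over k of (A[1][0] + B[0][1] = 7 + 7 = 14, A[1][1] + B[1][1] = 9 + 8 = 17) = 14 (attained at k = 0)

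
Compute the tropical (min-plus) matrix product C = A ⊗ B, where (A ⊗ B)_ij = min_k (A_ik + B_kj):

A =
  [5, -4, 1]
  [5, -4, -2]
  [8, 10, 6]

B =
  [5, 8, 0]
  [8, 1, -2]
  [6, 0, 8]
A ⊗ B =
  [4, -3, -6]
  [4, -3, -6]
  [12, 6, 8]

Apply the min-plus product entry-by-entry:
  C[0][0] = min over k of (A[0][0] + B[0][0] = 5 + 5 = 10, A[0][1] + B[1][0] = -4 + 8 = 4, A[0][2] + B[2][0] = 1 + 6 = 7) = 4 (attained at k = 1)
  C[0][1] = min over k of (A[0][0] + B[0][1] = 5 + 8 = 13, A[0][1] + B[1][1] = -4 + 1 = -3, A[0][2] + B[2][1] = 1 + 0 = 1) = -3 (attained at k = 1)
  C[0][2] = min over k of (A[0][0] + B[0][2] = 5 + 0 = 5, A[0][1] + B[1][2] = -4 + -2 = -6, A[0][2] + B[2][2] = 1 + 8 = 9) = -6 (attained at k = 1)
  C[1][0] = min over k of (A[1][0] + B[0][0] = 5 + 5 = 10, A[1][1] + B[1][0] = -4 + 8 = 4, A[1][2] + B[2][0] = -2 + 6 = 4) = 4 (attained at k = 1)
  C[1][1] = min over k of (A[1][0] + B[0][1] = 5 + 8 = 13, A[1][1] + B[1][1] = -4 + 1 = -3, A[1][2] + B[2][1] = -2 + 0 = -2) = -3 (attained at k = 1)
  C[1][2] = min over k of (A[1][0] + B[0][2] = 5 + 0 = 5, A[1][1] + B[1][2] = -4 + -2 = -6, A[1][2] + B[2][2] = -2 + 8 = 6) = -6 (attained at k = 1)
  C[2][0] = min over k of (A[2][0] + B[0][0] = 8 + 5 = 13, A[2][1] + B[1][0] = 10 + 8 = 18, A[2][2] + B[2][0] = 6 + 6 = 12) = 12 (attained at k = 2)
  C[2][1] = min over k of (A[2][0] + B[0][1] = 8 + 8 = 16, A[2][1] + B[1][1] = 10 + 1 = 11, A[2][2] + B[2][1] = 6 + 0 = 6) = 6 (attained at k = 2)
  C[2][2] = min over k of (A[2][0] + B[0][2] = 8 + 0 = 8, A[2][1] + B[1][2] = 10 + -2 = 8, A[2][2] + B[2][2] = 6 + 8 = 14) = 8 (attained at k = 0)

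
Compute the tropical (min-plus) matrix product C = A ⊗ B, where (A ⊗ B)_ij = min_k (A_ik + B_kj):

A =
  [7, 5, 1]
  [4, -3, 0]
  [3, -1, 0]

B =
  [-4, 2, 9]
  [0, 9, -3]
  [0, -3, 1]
A ⊗ B =
  [1, -2, 2]
  [-3, -3, -6]
  [-1, -3, -4]

Apply the min-plus product entry-by-entry:
  C[0][0] = min over k of (A[0][0] + B[0][0] = 7 + -4 = 3, A[0][1] + B[1][0] = 5 + 0 = 5, A[0][2] + B[2][0] = 1 + 0 = 1) = 1 (attained at k = 2)
  C[0][1] = min over k of (A[0][0] + B[0][1] = 7 + 2 = 9, A[0][1] + B[1][1] = 5 + 9 = 14, A[0][2] + B[2][1] = 1 + -3 = -2) = -2 (attained at k = 2)
  C[0][2] = min over k of (A[0][0] + B[0][2] = 7 + 9 = 16, A[0][1] + B[1][2] = 5 + -3 = 2, A[0][2] + B[2][2] = 1 + 1 = 2) = 2 (attained at k = 1)
  C[1][0] = min over k of (A[1][0] + B[0][0] = 4 + -4 = 0, A[1][1] + B[1][0] = -3 + 0 = -3, A[1][2] + B[2][0] = 0 + 0 = 0) = -3 (attained at k = 1)
  C[1][1] = min over k of (A[1][0] + B[0][1] = 4 + 2 = 6, A[1][1] + B[1][1] = -3 + 9 = 6, A[1][2] + B[2][1] = 0 + -3 = -3) = -3 (attained at k = 2)
  C[1][2] = min over k of (A[1][0] + B[0][2] = 4 + 9 = 13, A[1][1] + B[1][2] = -3 + -3 = -6, A[1][2] + B[2][2] = 0 + 1 = 1) = -6 (attained at k = 1)
  C[2][0] = min over k of (A[2][0] + B[0][0] = 3 + -4 = -1, A[2][1] + B[1][0] = -1 + 0 = -1, A[2][2] + B[2][0] = 0 + 0 = 0) = -1 (attained at k = 0)
  C[2][1] = min over k of (A[2][0] + B[0][1] = 3 + 2 = 5, A[2][1] + B[1][1] = -1 + 9 = 8, A[2][2] + B[2][1] = 0 + -3 = -3) = -3 (attained at k = 2)
  C[2][2] = min over k of (A[2][0] + B[0][2] = 3 + 9 = 12, A[2][1] + B[1][2] = -1 + -3 = -4, A[2][2] + B[2][2] = 0 + 1 = 1) = -4 (attained at k = 1)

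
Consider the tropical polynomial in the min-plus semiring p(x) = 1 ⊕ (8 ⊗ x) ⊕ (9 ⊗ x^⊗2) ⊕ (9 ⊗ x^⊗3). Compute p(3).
p(3) = 1

A tropical monomial a ⊗ x^⊗i evaluates to a + i · x. Evaluating each term at x = 3:
  Term 0 contributes 1 + 0 · 3 = 1
  Term 1 contributes 8 + 1 · 3 = 11
  Term 2 contributes 9 + 2 · 3 = 15
  Term 3 contributes 9 + 3 · 3 = 18
p(3) = ⊕ of these = min[1, 11, 15, 18] = 1.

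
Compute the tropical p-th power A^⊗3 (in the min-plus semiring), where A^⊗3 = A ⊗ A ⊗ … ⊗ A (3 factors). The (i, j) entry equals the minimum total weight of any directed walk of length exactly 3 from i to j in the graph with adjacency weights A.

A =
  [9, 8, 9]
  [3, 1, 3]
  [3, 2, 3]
A^⊗3 =
  [12, 10, 12]
  [5, 3, 5]
  [6, 4, 6]

Each entry (A^⊗3)_ij equals the minimum over all length-3 walks i = v_0 → v_1 → … → v_3 = j of Σ_t A[v_t][v_{t+1}]. For example, for (i, j) = (0, 2) we minimise over 9 possible intermediate vertex sequences; the minimum is 12, attained along the walk 0 → 1 → 1 → 2.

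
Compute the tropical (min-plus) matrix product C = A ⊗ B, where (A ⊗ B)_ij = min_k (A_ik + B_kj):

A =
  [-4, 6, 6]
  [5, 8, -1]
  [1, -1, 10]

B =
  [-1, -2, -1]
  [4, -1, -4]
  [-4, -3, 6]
A ⊗ B =
  [-5, -6, -5]
  [-5, -4, 4]
  [0, -2, -5]

Apply the min-plus product entry-by-entry:
  C[0][0] = min over k of (A[0][0] + B[0][0] = -4 + -1 = -5, A[0][1] + B[1][0] = 6 + 4 = 10, A[0][2] + B[2][0] = 6 + -4 = 2) = -5 (attained at k = 0)
  C[0][1] = min over k of (A[0][0] + B[0][1] = -4 + -2 = -6, A[0][1] + B[1][1] = 6 + -1 = 5, A[0][2] + B[2][1] = 6 + -3 = 3) = -6 (attained at k = 0)
  C[0][2] = min over k of (A[0][0] + B[0][2] = -4 + -1 = -5, A[0][1] + B[1][2] = 6 + -4 = 2, A[0][2] + B[2][2] = 6 + 6 = 12) = -5 (attained at k = 0)
  C[1][0] = min over k of (A[1][0] + B[0][0] = 5 + -1 = 4, A[1][1] + B[1][0] = 8 + 4 = 12, A[1][2] + B[2][0] = -1 + -4 = -5) = -5 (attained at k = 2)
  C[1][1] = min over k of (A[1][0] + B[0][1] = 5 + -2 = 3, A[1][1] + B[1][1] = 8 + -1 = 7, A[1][2] + B[2][1] = -1 + -3 = -4) = -4 (attained at k = 2)
  C[1][2] = min over k of (A[1][0] + B[0][2] = 5 + -1 = 4, A[1][1] + B[1][2] = 8 + -4 = 4, A[1][2] + B[2][2] = -1 + 6 = 5) = 4 (attained at k = 0)
  C[2][0] = min over k of (A[2][0] + B[0][0] = 1 + -1 = 0, A[2][1] + B[1][0] = -1 + 4 = 3, A[2][2] + B[2][0] = 10 + -4 = 6) = 0 (attained at k = 0)
  C[2][1] = min over k of (A[2][0] + B[0][1] = 1 + -2 = -1, A[2][1] + B[1][1] = -1 + -1 = -2, A[2][2] + B[2][1] = 10 + -3 = 7) = -2 (attained at k = 1)
  C[2][2] = min over k of (A[2][0] + B[0][2] = 1 + -1 = 0, A[2][1] + B[1][2] = -1 + -4 = -5, A[2][2] + B[2][2] = 10 + 6 = 16) = -5 (attained at k = 1)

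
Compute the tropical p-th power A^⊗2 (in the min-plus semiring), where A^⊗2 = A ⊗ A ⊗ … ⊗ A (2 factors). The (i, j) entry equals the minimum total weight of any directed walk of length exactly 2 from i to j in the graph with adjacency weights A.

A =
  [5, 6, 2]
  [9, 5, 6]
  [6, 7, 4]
A^⊗2 =
  [8, 9, 6]
  [12, 10, 10]
  [10, 11, 8]

Each entry (A^⊗2)_ij equals the minimum over all length-2 walks i = v_0 → v_1 → … → v_2 = j of Σ_t A[v_t][v_{t+1}]. For example, for (i, j) = (0, 2) we minimise over 3 possible intermediate vertex sequences; the minimum is 6, attained along the walk 0 → 2 → 2.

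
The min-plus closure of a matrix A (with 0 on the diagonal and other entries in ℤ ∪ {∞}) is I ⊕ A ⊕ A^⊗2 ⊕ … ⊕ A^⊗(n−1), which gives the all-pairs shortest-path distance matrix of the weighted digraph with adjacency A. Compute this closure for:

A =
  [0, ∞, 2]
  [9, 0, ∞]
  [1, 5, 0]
Closure =
  [0, 7, 2]
  [9, 0, 11]
  [1, 5, 0]

This is the Floyd-Warshall all-pairs shortest-path computation. For each intermediate vertex k = 0, 1, …, 2, update dist[i][j] ← min(dist[i][j], dist[i][k] + dist[k][j]). The final matrix gives, for each (i, j), the minimum total weight of any directed path from i to j (possibly empty when i = j).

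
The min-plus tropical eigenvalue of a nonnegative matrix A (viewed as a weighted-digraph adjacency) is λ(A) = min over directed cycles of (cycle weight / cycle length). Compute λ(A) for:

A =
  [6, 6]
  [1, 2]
λ(A) = 2

Enumerate directed cycles and compute their means (weight / length). Sample:
  cycle 0 → 0: weight = 6, length = 1, mean = 6/1 ≈ 6.000
  cycle 1 → 1: weight = 2, length = 1, mean = 2/1 ≈ 2.000
  cycle 0 → 1 → 0: weight = 7, length = 2, mean = 7/2 ≈ 3.500
  cycle 1 → 0 → 1: weight = 7, length = 2, mean = 7/2 ≈ 3.500
Minimum mean = 2.000, attained e.g. along the cycle 1 → 1 with weight 2 and length 1. So λ(A) = 2/1 = 2.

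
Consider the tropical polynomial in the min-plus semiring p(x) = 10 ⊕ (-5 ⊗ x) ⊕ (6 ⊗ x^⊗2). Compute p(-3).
p(-3) = -8

A tropical monomial a ⊗ x^⊗i evaluates to a + i · x. Evaluating each term at x = -3:
  Term 0 contributes 10 + 0 · -3 = 10
  Term 1 contributes -5 + 1 · -3 = -8
  Term 2 contributes 6 + 2 · -3 = 0
p(-3) = ⊕ of these = min[10, -8, 0] = -8.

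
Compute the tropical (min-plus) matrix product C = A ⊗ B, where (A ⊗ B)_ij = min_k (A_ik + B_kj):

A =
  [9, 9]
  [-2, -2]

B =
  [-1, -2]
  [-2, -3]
A ⊗ B =
  [7, 6]
  [-4, -5]

Apply the min-plus product entry-by-entry:
  C[0][0] = min over k of (A[0][0] + B[0][0] = 9 + -1 = 8, A[0][1] + B[1][0] = 9 + -2 = 7) = 7 (attained at k = 1)
  C[0][1] = min over k of (A[0][0] + B[0][1] = 9 + -2 = 7, A[0][1] + B[1][1] = 9 + -3 = 6) = 6 (attained at k = 1)
  C[1][0] = min over k of (A[1][0] + B[0][0] = -2 + -1 = -3, A[1][1] + B[1][0] = -2 + -2 = -4) = -4 (attained at k = 1)
  C[1][1] = min over k of (A[1][0] + B[0][1] = -2 + -2 = -4, A[1][1] + B[1][1] = -2 + -3 = -5) = -5 (attained at k = 1)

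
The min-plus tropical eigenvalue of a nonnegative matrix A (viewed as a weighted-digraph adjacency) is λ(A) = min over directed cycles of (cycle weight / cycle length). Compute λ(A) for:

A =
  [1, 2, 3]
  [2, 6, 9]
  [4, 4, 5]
λ(A) = 1

Enumerate directed cycles and compute their means (weight / length). Sample:
  cycle 0 → 0: weight = 1, length = 1, mean = 1/1 ≈ 1.000
  cycle 1 → 1: weight = 6, length = 1, mean = 6/1 ≈ 6.000
  cycle 2 → 2: weight = 5, length = 1, mean = 5/1 ≈ 5.000
  cycle 0 → 1 → 0: weight = 4, length = 2, mean = 4/2 ≈ 2.000
  cycle 0 → 2 → 0: weight = 7, length = 2, mean = 7/2 ≈ 3.500
  cycle 1 → 0 → 1: weight = 4, length = 2, mean = 4/2 ≈ 2.000
Minimum mean = 1.000, attained e.g. along the cycle 0 → 0 with weight 1 and length 1. So λ(A) = 1/1 = 1.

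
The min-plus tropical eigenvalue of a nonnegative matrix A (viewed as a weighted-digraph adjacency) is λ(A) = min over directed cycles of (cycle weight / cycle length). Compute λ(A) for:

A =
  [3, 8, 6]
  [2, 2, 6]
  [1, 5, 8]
λ(A) = 2

Enumerate directed cycles and compute their means (weight / length). Sample:
  cycle 0 → 0: weight = 3, length = 1, mean = 3/1 ≈ 3.000
  cycle 1 → 1: weight = 2, length = 1, mean = 2/1 ≈ 2.000
  cycle 2 → 2: weight = 8, length = 1, mean = 8/1 ≈ 8.000
  cycle 0 → 1 → 0: weight = 10, length = 2, mean = 10/2 ≈ 5.000
  cycle 0 → 2 → 0: weight = 7, length = 2, mean = 7/2 ≈ 3.500
  cycle 1 → 0 → 1: weight = 10, length = 2, mean = 10/2 ≈ 5.000
Minimum mean = 2.000, attained e.g. along the cycle 1 → 1 with weight 2 and length 1. So λ(A) = 2/1 = 2.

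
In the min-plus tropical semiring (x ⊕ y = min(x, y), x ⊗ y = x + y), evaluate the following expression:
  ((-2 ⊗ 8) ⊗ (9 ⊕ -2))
((-2 ⊗ 8) ⊗ (9 ⊕ -2)) = 4

Expand innermost to outermost. Recall ⊕ takes the minimum of its arguments and ⊗ takes their sum. Working out the expression ((-2 ⊗ 8) ⊗ (9 ⊕ -2)) gives 4.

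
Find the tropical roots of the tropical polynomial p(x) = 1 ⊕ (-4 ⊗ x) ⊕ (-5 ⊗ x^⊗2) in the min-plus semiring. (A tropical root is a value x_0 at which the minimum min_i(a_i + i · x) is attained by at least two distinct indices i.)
Roots: {1, 5}

Each tropical root is a break point of the lower envelope of the lines y = a_i + i · x (there are 3 lines, with slopes 0, 1, ..., 2). Only the lines that attain the minimum somewhere contribute to roots; other lines are dominated. Here the surviving (envelope) indices are i = 2, i = 1, i = 0.
Intersections between consecutive envelope lines give the roots: for adjacent envelope indices i < j the intersection is x = (a_i − a_j) / (j − i). Reading off the sorted break points: {1, 5}.
Verification: at each break x_0, at least two indices attain the minimum of min_i(a_i + i · x_0).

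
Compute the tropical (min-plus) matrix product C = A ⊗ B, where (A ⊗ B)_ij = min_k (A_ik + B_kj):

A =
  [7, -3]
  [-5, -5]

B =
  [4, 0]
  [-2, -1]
A ⊗ B =
  [-5, -4]
  [-7, -6]

Apply the min-plus product entry-by-entry:
  C[0][0] = min over k of (A[0][0] + B[0][0] = 7 + 4 = 11, A[0][1] + B[1][0] = -3 + -2 = -5) = -5 (attained at k = 1)
  C[0][1] = min over k of (A[0][0] + B[0][1] = 7 + 0 = 7, A[0][1] + B[1][1] = -3 + -1 = -4) = -4 (attained at k = 1)
  C[1][0] = min over k of (A[1][0] + B[0][0] = -5 + 4 = -1, A[1][1] + B[1][0] = -5 + -2 = -7) = -7 (attained at k = 1)
  C[1][1] = min over k of (A[1][0] + B[0][1] = -5 + 0 = -5, A[1][1] + B[1][1] = -5 + -1 = -6) = -6 (attained at k = 1)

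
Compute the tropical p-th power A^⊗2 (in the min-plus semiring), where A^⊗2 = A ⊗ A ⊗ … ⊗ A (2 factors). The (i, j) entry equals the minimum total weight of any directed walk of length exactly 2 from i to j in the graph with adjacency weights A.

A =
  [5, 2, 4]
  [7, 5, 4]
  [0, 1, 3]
A^⊗2 =
  [4, 5, 6]
  [4, 5, 7]
  [3, 2, 4]

Each entry (A^⊗2)_ij equals the minimum over all length-2 walks i = v_0 → v_1 → … → v_2 = j of Σ_t A[v_t][v_{t+1}]. For example, for (i, j) = (0, 2) we minimise over 3 possible intermediate vertex sequences; the minimum is 6, attained along the walk 0 → 1 → 2.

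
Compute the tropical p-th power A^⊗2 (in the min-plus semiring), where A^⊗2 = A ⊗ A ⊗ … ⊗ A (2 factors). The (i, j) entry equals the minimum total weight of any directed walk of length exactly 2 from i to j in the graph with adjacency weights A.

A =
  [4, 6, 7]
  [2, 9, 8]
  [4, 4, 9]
A^⊗2 =
  [8, 10, 11]
  [6, 8, 9]
  [6, 10, 11]

Each entry (A^⊗2)_ij equals the minimum over all length-2 walks i = v_0 → v_1 → … → v_2 = j of Σ_t A[v_t][v_{t+1}]. For example, for (i, j) = (0, 2) we minimise over 3 possible intermediate vertex sequences; the minimum is 11, attained along the walk 0 → 0 → 2.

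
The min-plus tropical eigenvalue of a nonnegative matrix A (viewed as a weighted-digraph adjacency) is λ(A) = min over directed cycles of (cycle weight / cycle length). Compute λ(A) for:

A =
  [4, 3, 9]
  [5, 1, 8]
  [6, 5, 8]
λ(A) = 1

Enumerate directed cycles and compute their means (weight / length). Sample:
  cycle 0 → 0: weight = 4, length = 1, mean = 4/1 ≈ 4.000
  cycle 1 → 1: weight = 1, length = 1, mean = 1/1 ≈ 1.000
  cycle 2 → 2: weight = 8, length = 1, mean = 8/1 ≈ 8.000
  cycle 0 → 1 → 0: weight = 8, length = 2, mean = 8/2 ≈ 4.000
  cycle 0 → 2 → 0: weight = 15, length = 2, mean = 15/2 ≈ 7.500
  cycle 1 → 0 → 1: weight = 8, length = 2, mean = 8/2 ≈ 4.000
Minimum mean = 1.000, attained e.g. along the cycle 1 → 1 with weight 1 and length 1. So λ(A) = 1/1 = 1.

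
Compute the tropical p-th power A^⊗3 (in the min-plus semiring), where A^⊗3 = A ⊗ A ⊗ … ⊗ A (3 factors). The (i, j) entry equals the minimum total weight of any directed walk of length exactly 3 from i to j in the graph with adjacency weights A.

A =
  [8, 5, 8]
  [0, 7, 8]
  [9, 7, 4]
A^⊗3 =
  [12, 10, 13]
  [5, 12, 12]
  [11, 12, 12]

Each entry (A^⊗3)_ij equals the minimum over all length-3 walks i = v_0 → v_1 → … → v_3 = j of Σ_t A[v_t][v_{t+1}]. For example, for (i, j) = (0, 2) we minimise over 9 possible intermediate vertex sequences; the minimum is 13, attained along the walk 0 → 1 → 0 → 2.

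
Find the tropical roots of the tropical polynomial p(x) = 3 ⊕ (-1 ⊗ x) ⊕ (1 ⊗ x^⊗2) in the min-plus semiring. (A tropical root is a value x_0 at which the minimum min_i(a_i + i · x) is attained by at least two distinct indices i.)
Roots: {-2, 4}

Each tropical root is a break point of the lower envelope of the lines y = a_i + i · x (there are 3 lines, with slopes 0, 1, ..., 2). Only the lines that attain the minimum somewhere contribute to roots; other lines are dominated. Here the surviving (envelope) indices are i = 2, i = 1, i = 0.
Intersections between consecutive envelope lines give the roots: for adjacent envelope indices i < j the intersection is x = (a_i − a_j) / (j − i). Reading off the sorted break points: {-2, 4}.
Verification: at each break x_0, at least two indices attain the minimum of min_i(a_i + i · x_0).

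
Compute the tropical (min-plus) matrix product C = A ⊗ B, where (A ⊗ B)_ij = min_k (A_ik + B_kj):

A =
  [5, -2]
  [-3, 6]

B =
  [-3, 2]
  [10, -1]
A ⊗ B =
  [2, -3]
  [-6, -1]

Apply the min-plus product entry-by-entry:
  C[0][0] = min over k of (A[0][0] + B[0][0] = 5 + -3 = 2, A[0][1] + B[1][0] = -2 + 10 = 8) = 2 (attained at k = 0)
  C[0][1] = min over k of (A[0][0] + B[0][1] = 5 + 2 = 7, A[0][1] + B[1][1] = -2 + -1 = -3) = -3 (attained at k = 1)
  C[1][0] = min over k of (A[1][0] + B[0][0] = -3 + -3 = -6, A[1][1] + B[1][0] = 6 + 10 = 16) = -6 (attained at k = 0)
  C[1][1] = min over k of (A[1][0] + B[0][1] = -3 + 2 = -1, A[1][1] + B[1][1] = 6 + -1 = 5) = -1 (attained at k = 0)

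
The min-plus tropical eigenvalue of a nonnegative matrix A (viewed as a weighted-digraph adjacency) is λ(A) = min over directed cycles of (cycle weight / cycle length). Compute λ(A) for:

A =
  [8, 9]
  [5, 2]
λ(A) = 2

Enumerate directed cycles and compute their means (weight / length). Sample:
  cycle 0 → 0: weight = 8, length = 1, mean = 8/1 ≈ 8.000
  cycle 1 → 1: weight = 2, length = 1, mean = 2/1 ≈ 2.000
  cycle 0 → 1 → 0: weight = 14, length = 2, mean = 14/2 ≈ 7.000
  cycle 1 → 0 → 1: weight = 14, length = 2, mean = 14/2 ≈ 7.000
Minimum mean = 2.000, attained e.g. along the cycle 1 → 1 with weight 2 and length 1. So λ(A) = 2/1 = 2.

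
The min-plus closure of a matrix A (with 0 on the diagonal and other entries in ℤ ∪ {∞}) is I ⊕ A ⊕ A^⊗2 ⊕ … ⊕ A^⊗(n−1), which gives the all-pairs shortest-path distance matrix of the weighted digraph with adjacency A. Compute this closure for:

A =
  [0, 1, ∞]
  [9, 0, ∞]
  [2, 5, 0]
Closure =
  [0, 1, ∞]
  [9, 0, ∞]
  [2, 3, 0]

This is the Floyd-Warshall all-pairs shortest-path computation. For each intermediate vertex k = 0, 1, …, 2, update dist[i][j] ← min(dist[i][j], dist[i][k] + dist[k][j]). The final matrix gives, for each (i, j), the minimum total weight of any directed path from i to j (possibly empty when i = j).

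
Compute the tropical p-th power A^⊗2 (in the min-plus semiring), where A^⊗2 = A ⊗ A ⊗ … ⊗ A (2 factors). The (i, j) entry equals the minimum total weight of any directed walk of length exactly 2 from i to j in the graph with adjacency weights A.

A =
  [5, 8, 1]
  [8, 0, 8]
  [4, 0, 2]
A^⊗2 =
  [5, 1, 3]
  [8, 0, 8]
  [6, 0, 4]

Each entry (A^⊗2)_ij equals the minimum over all length-2 walks i = v_0 → v_1 → … → v_2 = j of Σ_t A[v_t][v_{t+1}]. For example, for (i, j) = (0, 2) we minimise over 3 possible intermediate vertex sequences; the minimum is 3, attained along the walk 0 → 2 → 2.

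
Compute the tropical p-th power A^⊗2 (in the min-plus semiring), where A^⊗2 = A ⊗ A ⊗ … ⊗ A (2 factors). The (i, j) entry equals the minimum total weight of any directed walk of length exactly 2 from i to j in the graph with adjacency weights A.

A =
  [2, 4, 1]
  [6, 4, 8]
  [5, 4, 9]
A^⊗2 =
  [4, 5, 3]
  [8, 8, 7]
  [7, 8, 6]

Each entry (A^⊗2)_ij equals the minimum over all length-2 walks i = v_0 → v_1 → … → v_2 = j of Σ_t A[v_t][v_{t+1}]. For example, for (i, j) = (0, 2) we minimise over 3 possible intermediate vertex sequences; the minimum is 3, attained along the walk 0 → 0 → 2.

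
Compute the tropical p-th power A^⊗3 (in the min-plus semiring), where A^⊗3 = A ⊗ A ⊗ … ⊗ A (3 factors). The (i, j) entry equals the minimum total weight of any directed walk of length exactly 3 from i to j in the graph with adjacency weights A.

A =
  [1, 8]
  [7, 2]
A^⊗3 =
  [3, 10]
  [9, 6]

Each entry (A^⊗3)_ij equals the minimum over all length-3 walks i = v_0 → v_1 → … → v_3 = j of Σ_t A[v_t][v_{t+1}]. For example, for (i, j) = (0, 1) we minimise over 4 possible intermediate vertex sequences; the minimum is 10, attained along the walk 0 → 0 → 0 → 1.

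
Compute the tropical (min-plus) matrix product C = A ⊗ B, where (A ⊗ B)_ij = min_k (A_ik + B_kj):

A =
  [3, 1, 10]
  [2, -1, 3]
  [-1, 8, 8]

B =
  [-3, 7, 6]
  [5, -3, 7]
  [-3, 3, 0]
A ⊗ B =
  [0, -2, 8]
  [-1, -4, 3]
  [-4, 5, 5]

Apply the min-plus product entry-by-entry:
  C[0][0] = min over k of (A[0][0] + B[0][0] = 3 + -3 = 0, A[0][1] + B[1][0] = 1 + 5 = 6, A[0][2] + B[2][0] = 10 + -3 = 7) = 0 (attained at k = 0)
  C[0][1] = min over k of (A[0][0] + B[0][1] = 3 + 7 = 10, A[0][1] + B[1][1] = 1 + -3 = -2, A[0][2] + B[2][1] = 10 + 3 = 13) = -2 (attained at k = 1)
  C[0][2] = min over k of (A[0][0] + B[0][2] = 3 + 6 = 9, A[0][1] + B[1][2] = 1 + 7 = 8, A[0][2] + B[2][2] = 10 + 0 = 10) = 8 (attained at k = 1)
  C[1][0] = min over k of (A[1][0] + B[0][0] = 2 + -3 = -1, A[1][1] + B[1][0] = -1 + 5 = 4, A[1][2] + B[2][0] = 3 + -3 = 0) = -1 (attained at k = 0)
  C[1][1] = min over k of (A[1][0] + B[0][1] = 2 + 7 = 9, A[1][1] + B[1][1] = -1 + -3 = -4, A[1][2] + B[2][1] = 3 + 3 = 6) = -4 (attained at k = 1)
  C[1][2] = min over k of (A[1][0] + B[0][2] = 2 + 6 = 8, A[1][1] + B[1][2] = -1 + 7 = 6, A[1][2] + B[2][2] = 3 + 0 = 3) = 3 (attained at k = 2)
  C[2][0] = min over k of (A[2][0] + B[0][0] = -1 + -3 = -4, A[2][1] + B[1][0] = 8 + 5 = 13, A[2][2] + B[2][0] = 8 + -3 = 5) = -4 (attained at k = 0)
  C[2][1] = min over k of (A[2][0] + B[0][1] = -1 + 7 = 6, A[2][1] + B[1][1] = 8 + -3 = 5, A[2][2] + B[2][1] = 8 + 3 = 11) = 5 (attained at k = 1)
  C[2][2] = min over k of (A[2][0] + B[0][2] = -1 + 6 = 5, A[2][1] + B[1][2] = 8 + 7 = 15, A[2][2] + B[2][2] = 8 + 0 = 8) = 5 (attained at k = 0)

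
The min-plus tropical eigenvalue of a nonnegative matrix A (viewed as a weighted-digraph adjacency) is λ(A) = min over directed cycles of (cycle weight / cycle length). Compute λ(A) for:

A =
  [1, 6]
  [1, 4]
λ(A) = 1

Enumerate directed cycles and compute their means (weight / length). Sample:
  cycle 0 → 0: weight = 1, length = 1, mean = 1/1 ≈ 1.000
  cycle 1 → 1: weight = 4, length = 1, mean = 4/1 ≈ 4.000
  cycle 0 → 1 → 0: weight = 7, length = 2, mean = 7/2 ≈ 3.500
  cycle 1 → 0 → 1: weight = 7, length = 2, mean = 7/2 ≈ 3.500
Minimum mean = 1.000, attained e.g. along the cycle 0 → 0 with weight 1 and length 1. So λ(A) = 1/1 = 1.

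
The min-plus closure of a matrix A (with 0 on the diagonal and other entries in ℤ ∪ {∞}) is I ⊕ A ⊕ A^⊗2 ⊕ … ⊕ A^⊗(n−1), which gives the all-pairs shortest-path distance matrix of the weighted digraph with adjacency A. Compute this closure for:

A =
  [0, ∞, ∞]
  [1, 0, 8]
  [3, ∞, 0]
Closure =
  [0, ∞, ∞]
  [1, 0, 8]
  [3, ∞, 0]

This is the Floyd-Warshall all-pairs shortest-path computation. For each intermediate vertex k = 0, 1, …, 2, update dist[i][j] ← min(dist[i][j], dist[i][k] + dist[k][j]). The final matrix gives, for each (i, j), the minimum total weight of any directed path from i to j (possibly empty when i = j).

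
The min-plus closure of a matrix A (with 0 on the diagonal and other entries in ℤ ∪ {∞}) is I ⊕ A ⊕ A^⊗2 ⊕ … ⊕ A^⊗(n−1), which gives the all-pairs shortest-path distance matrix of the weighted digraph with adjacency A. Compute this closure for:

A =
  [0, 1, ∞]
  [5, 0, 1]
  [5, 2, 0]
Closure =
  [0, 1, 2]
  [5, 0, 1]
  [5, 2, 0]

This is the Floyd-Warshall all-pairs shortest-path computation. For each intermediate vertex k = 0, 1, …, 2, update dist[i][j] ← min(dist[i][j], dist[i][k] + dist[k][j]). The final matrix gives, for each (i, j), the minimum total weight of any directed path from i to j (possibly empty when i = j).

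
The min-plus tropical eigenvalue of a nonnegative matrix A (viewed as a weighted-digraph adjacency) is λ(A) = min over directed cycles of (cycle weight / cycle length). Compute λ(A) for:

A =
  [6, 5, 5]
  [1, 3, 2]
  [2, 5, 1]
λ(A) = 1

Enumerate directed cycles and compute their means (weight / length). Sample:
  cycle 0 → 0: weight = 6, length = 1, mean = 6/1 ≈ 6.000
  cycle 1 → 1: weight = 3, length = 1, mean = 3/1 ≈ 3.000
  cycle 2 → 2: weight = 1, length = 1, mean = 1/1 ≈ 1.000
  cycle 0 → 1 → 0: weight = 6, length = 2, mean = 6/2 ≈ 3.000
  cycle 0 → 2 → 0: weight = 7, length = 2, mean = 7/2 ≈ 3.500
  cycle 1 → 0 → 1: weight = 6, length = 2, mean = 6/2 ≈ 3.000
Minimum mean = 1.000, attained e.g. along the cycle 2 → 2 with weight 1 and length 1. So λ(A) = 1/1 = 1.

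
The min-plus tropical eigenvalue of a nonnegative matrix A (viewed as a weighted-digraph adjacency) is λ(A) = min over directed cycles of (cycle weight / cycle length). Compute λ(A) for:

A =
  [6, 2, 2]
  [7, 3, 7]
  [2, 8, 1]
λ(A) = 1

Enumerate directed cycles and compute their means (weight / length). Sample:
  cycle 0 → 0: weight = 6, length = 1, mean = 6/1 ≈ 6.000
  cycle 1 → 1: weight = 3, length = 1, mean = 3/1 ≈ 3.000
  cycle 2 → 2: weight = 1, length = 1, mean = 1/1 ≈ 1.000
  cycle 0 → 1 → 0: weight = 9, length = 2, mean = 9/2 ≈ 4.500
  cycle 0 → 2 → 0: weight = 4, length = 2, mean = 4/2 ≈ 2.000
  cycle 1 → 0 → 1: weight = 9, length = 2, mean = 9/2 ≈ 4.500
Minimum mean = 1.000, attained e.g. along the cycle 2 → 2 with weight 1 and length 1. So λ(A) = 1/1 = 1.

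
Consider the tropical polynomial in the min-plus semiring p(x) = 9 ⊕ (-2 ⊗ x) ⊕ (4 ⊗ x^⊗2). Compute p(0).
p(0) = -2

A tropical monomial a ⊗ x^⊗i evaluates to a + i · x. Evaluating each term at x = 0:
  Term 0 contributes 9 + 0 · 0 = 9
  Term 1 contributes -2 + 1 · 0 = -2
  Term 2 contributes 4 + 2 · 0 = 4
p(0) = ⊕ of these = min[9, -2, 4] = -2.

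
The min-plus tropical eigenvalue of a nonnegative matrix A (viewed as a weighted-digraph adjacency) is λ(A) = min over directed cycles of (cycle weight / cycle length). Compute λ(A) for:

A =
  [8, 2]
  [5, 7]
λ(A) = 7/2

Enumerate directed cycles and compute their means (weight / length). Sample:
  cycle 0 → 0: weight = 8, length = 1, mean = 8/1 ≈ 8.000
  cycle 1 → 1: weight = 7, length = 1, mean = 7/1 ≈ 7.000
  cycle 0 → 1 → 0: weight = 7, length = 2, mean = 7/2 ≈ 3.500
  cycle 1 → 0 → 1: weight = 7, length = 2, mean = 7/2 ≈ 3.500
Minimum mean = 3.500, attained e.g. along the cycle 0 → 1 → 0 with weight 7 and length 2. So λ(A) = 7/2 = 7/2.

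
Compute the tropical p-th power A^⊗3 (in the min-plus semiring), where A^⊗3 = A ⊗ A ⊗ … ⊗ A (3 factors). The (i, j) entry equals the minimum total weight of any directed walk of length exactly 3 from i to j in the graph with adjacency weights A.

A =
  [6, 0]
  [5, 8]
A^⊗3 =
  [11, 5]
  [10, 11]

Each entry (A^⊗3)_ij equals the minimum over all length-3 walks i = v_0 → v_1 → … → v_3 = j of Σ_t A[v_t][v_{t+1}]. For example, for (i, j) = (0, 1) we minimise over 4 possible intermediate vertex sequences; the minimum is 5, attained along the walk 0 → 1 → 0 → 1.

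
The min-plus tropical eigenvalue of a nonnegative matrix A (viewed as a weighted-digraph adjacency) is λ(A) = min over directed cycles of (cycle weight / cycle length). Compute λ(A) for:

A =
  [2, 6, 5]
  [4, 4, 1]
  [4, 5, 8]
λ(A) = 2

Enumerate directed cycles and compute their means (weight / length). Sample:
  cycle 0 → 0: weight = 2, length = 1, mean = 2/1 ≈ 2.000
  cycle 1 → 1: weight = 4, length = 1, mean = 4/1 ≈ 4.000
  cycle 2 → 2: weight = 8, length = 1, mean = 8/1 ≈ 8.000
  cycle 0 → 1 → 0: weight = 10, length = 2, mean = 10/2 ≈ 5.000
  cycle 0 → 2 → 0: weight = 9, length = 2, mean = 9/2 ≈ 4.500
  cycle 1 → 0 → 1: weight = 10, length = 2, mean = 10/2 ≈ 5.000
Minimum mean = 2.000, attained e.g. along the cycle 0 → 0 with weight 2 and length 1. So λ(A) = 2/1 = 2.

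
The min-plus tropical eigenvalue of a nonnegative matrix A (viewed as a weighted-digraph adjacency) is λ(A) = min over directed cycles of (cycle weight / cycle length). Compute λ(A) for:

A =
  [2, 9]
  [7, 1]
λ(A) = 1

Enumerate directed cycles and compute their means (weight / length). Sample:
  cycle 0 → 0: weight = 2, length = 1, mean = 2/1 ≈ 2.000
  cycle 1 → 1: weight = 1, length = 1, mean = 1/1 ≈ 1.000
  cycle 0 → 1 → 0: weight = 16, length = 2, mean = 16/2 ≈ 8.000
  cycle 1 → 0 → 1: weight = 16, length = 2, mean = 16/2 ≈ 8.000
Minimum mean = 1.000, attained e.g. along the cycle 1 → 1 with weight 1 and length 1. So λ(A) = 1/1 = 1.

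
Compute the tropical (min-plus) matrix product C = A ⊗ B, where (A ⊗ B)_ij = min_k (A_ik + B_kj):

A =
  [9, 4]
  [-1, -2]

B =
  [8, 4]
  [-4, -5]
A ⊗ B =
  [0, -1]
  [-6, -7]

Apply the min-plus product entry-by-entry:
  C[0][0] = min over k of (A[0][0] + B[0][0] = 9 + 8 = 17, A[0][1] + B[1][0] = 4 + -4 = 0) = 0 (attained at k = 1)
  C[0][1] = min over k of (A[0][0] + B[0][1] = 9 + 4 = 13, A[0][1] + B[1][1] = 4 + -5 = -1) = -1 (attained at k = 1)
  C[1][0] = min over k of (A[1][0] + B[0][0] = -1 + 8 = 7, A[1][1] + B[1][0] = -2 + -4 = -6) = -6 (attained at k = 1)
  C[1][1] = min over k of (A[1][0] + B[0][1] = -1 + 4 = 3, A[1][1] + B[1][1] = -2 + -5 = -7) = -7 (attained at k = 1)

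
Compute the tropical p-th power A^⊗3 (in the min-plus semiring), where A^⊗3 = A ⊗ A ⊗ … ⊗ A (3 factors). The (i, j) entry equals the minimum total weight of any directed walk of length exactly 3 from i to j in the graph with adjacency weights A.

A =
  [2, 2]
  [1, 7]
A^⊗3 =
  [5, 5]
  [4, 5]

Each entry (A^⊗3)_ij equals the minimum over all length-3 walks i = v_0 → v_1 → … → v_3 = j of Σ_t A[v_t][v_{t+1}]. For example, for (i, j) = (0, 1) we minimise over 4 possible intermediate vertex sequences; the minimum is 5, attained along the walk 0 → 1 → 0 → 1.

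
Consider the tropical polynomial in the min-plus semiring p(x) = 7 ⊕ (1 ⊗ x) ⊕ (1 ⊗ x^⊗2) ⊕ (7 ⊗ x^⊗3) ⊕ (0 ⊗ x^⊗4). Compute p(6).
p(6) = 7

A tropical monomial a ⊗ x^⊗i evaluates to a + i · x. Evaluating each term at x = 6:
  Term 0 contributes 7 + 0 · 6 = 7
  Term 1 contributes 1 + 1 · 6 = 7
  Term 2 contributes 1 + 2 · 6 = 13
  Term 3 contributes 7 + 3 · 6 = 25
  Term 4 contributes 0 + 4 · 6 = 24
p(6) = ⊕ of these = min[7, 7, 13, 25, 24] = 7.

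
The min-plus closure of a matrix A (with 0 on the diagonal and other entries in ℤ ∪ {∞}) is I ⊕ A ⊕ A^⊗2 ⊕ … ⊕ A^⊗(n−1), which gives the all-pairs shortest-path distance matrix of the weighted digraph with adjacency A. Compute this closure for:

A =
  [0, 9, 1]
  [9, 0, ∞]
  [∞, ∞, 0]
Closure =
  [0, 9, 1]
  [9, 0, 10]
  [∞, ∞, 0]

This is the Floyd-Warshall all-pairs shortest-path computation. For each intermediate vertex k = 0, 1, …, 2, update dist[i][j] ← min(dist[i][j], dist[i][k] + dist[k][j]). The final matrix gives, for each (i, j), the minimum total weight of any directed path from i to j (possibly empty when i = j).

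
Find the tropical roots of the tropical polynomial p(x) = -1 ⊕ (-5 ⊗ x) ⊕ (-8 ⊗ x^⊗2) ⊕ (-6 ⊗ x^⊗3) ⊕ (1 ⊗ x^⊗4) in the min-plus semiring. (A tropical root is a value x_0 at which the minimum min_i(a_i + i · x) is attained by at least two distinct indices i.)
Roots: {-7, -2, 3, 4}

Each tropical root is a break point of the lower envelope of the lines y = a_i + i · x (there are 5 lines, with slopes 0, 1, ..., 4). Only the lines that attain the minimum somewhere contribute to roots; other lines are dominated. Here the surviving (envelope) indices are i = 4, i = 3, i = 2, i = 1, i = 0.
Intersections between consecutive envelope lines give the roots: for adjacent envelope indices i < j the intersection is x = (a_i − a_j) / (j − i). Reading off the sorted break points: {-7, -2, 3, 4}.
Verification: at each break x_0, at least two indices attain the minimum of min_i(a_i + i · x_0).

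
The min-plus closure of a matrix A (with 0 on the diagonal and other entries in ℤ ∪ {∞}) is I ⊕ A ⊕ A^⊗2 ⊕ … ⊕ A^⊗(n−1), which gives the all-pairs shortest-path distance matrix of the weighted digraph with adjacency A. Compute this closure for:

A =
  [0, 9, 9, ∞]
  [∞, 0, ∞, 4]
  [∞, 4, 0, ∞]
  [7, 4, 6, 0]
Closure =
  [0, 9, 9, 13]
  [11, 0, 10, 4]
  [15, 4, 0, 8]
  [7, 4, 6, 0]

This is the Floyd-Warshall all-pairs shortest-path computation. For each intermediate vertex k = 0, 1, …, 3, update dist[i][j] ← min(dist[i][j], dist[i][k] + dist[k][j]). The final matrix gives, for each (i, j), the minimum total weight of any directed path from i to j (possibly empty when i = j).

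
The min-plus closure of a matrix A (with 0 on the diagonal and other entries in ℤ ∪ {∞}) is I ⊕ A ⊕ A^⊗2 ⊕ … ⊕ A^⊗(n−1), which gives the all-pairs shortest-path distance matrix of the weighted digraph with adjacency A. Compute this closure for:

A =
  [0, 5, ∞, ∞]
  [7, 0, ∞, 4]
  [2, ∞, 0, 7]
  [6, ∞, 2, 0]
Closure =
  [0, 5, 11, 9]
  [7, 0, 6, 4]
  [2, 7, 0, 7]
  [4, 9, 2, 0]

This is the Floyd-Warshall all-pairs shortest-path computation. For each intermediate vertex k = 0, 1, …, 3, update dist[i][j] ← min(dist[i][j], dist[i][k] + dist[k][j]). The final matrix gives, for each (i, j), the minimum total weight of any directed path from i to j (possibly empty when i = j).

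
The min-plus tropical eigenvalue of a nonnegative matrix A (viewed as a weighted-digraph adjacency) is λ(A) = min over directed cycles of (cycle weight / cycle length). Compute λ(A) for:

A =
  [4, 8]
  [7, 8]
λ(A) = 4

Enumerate directed cycles and compute their means (weight / length). Sample:
  cycle 0 → 0: weight = 4, length = 1, mean = 4/1 ≈ 4.000
  cycle 1 → 1: weight = 8, length = 1, mean = 8/1 ≈ 8.000
  cycle 0 → 1 → 0: weight = 15, length = 2, mean = 15/2 ≈ 7.500
  cycle 1 → 0 → 1: weight = 15, length = 2, mean = 15/2 ≈ 7.500
Minimum mean = 4.000, attained e.g. along the cycle 0 → 0 with weight 4 and length 1. So λ(A) = 4/1 = 4.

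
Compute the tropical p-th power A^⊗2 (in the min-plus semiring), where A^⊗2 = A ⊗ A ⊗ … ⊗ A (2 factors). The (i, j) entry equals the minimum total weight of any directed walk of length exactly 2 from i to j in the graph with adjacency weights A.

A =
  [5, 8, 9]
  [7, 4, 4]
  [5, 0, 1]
A^⊗2 =
  [10, 9, 10]
  [9, 4, 5]
  [6, 1, 2]

Each entry (A^⊗2)_ij equals the minimum over all length-2 walks i = v_0 → v_1 → … → v_2 = j of Σ_t A[v_t][v_{t+1}]. For example, for (i, j) = (0, 2) we minimise over 3 possible intermediate vertex sequences; the minimum is 10, attained along the walk 0 → 2 → 2.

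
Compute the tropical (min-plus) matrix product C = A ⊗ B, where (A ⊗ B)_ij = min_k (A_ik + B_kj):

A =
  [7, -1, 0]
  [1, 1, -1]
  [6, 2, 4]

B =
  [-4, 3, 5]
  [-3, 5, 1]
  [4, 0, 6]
A ⊗ B =
  [-4, 0, 0]
  [-3, -1, 2]
  [-1, 4, 3]

Apply the min-plus product entry-by-entry:
  C[0][0] = min over k of (A[0][0] + B[0][0] = 7 + -4 = 3, A[0][1] + B[1][0] = -1 + -3 = -4, A[0][2] + B[2][0] = 0 + 4 = 4) = -4 (attained at k = 1)
  C[0][1] = min over k of (A[0][0] + B[0][1] = 7 + 3 = 10, A[0][1] + B[1][1] = -1 + 5 = 4, A[0][2] + B[2][1] = 0 + 0 = 0) = 0 (attained at k = 2)
  C[0][2] = min over k of (A[0][0] + B[0][2] = 7 + 5 = 12, A[0][1] + B[1][2] = -1 + 1 = 0, A[0][2] + B[2][2] = 0 + 6 = 6) = 0 (attained at k = 1)
  C[1][0] = min over k of (A[1][0] + B[0][0] = 1 + -4 = -3, A[1][1] + B[1][0] = 1 + -3 = -2, A[1][2] + B[2][0] = -1 + 4 = 3) = -3 (attained at k = 0)
  C[1][1] = min over k of (A[1][0] + B[0][1] = 1 + 3 = 4, A[1][1] + B[1][1] = 1 + 5 = 6, A[1][2] + B[2][1] = -1 + 0 = -1) = -1 (attained at k = 2)
  C[1][2] = min over k of (A[1][0] + B[0][2] = 1 + 5 = 6, A[1][1] + B[1][2] = 1 + 1 = 2, A[1][2] + B[2][2] = -1 + 6 = 5) = 2 (attained at k = 1)
  C[2][0] = min over k of (A[2][0] + B[0][0] = 6 + -4 = 2, A[2][1] + B[1][0] = 2 + -3 = -1, A[2][2] + B[2][0] = 4 + 4 = 8) = -1 (attained at k = 1)
  C[2][1] = min over k of (A[2][0] + B[0][1] = 6 + 3 = 9, A[2][1] + B[1][1] = 2 + 5 = 7, A[2][2] + B[2][1] = 4 + 0 = 4) = 4 (attained at k = 2)
  C[2][2] = min over k of (A[2][0] + B[0][2] = 6 + 5 = 11, A[2][1] + B[1][2] = 2 + 1 = 3, A[2][2] + B[2][2] = 4 + 6 = 10) = 3 (attained at k = 1)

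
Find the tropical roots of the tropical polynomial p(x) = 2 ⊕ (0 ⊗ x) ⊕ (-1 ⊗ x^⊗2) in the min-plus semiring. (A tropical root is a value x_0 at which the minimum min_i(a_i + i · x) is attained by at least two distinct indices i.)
Roots: {1, 2}

Each tropical root is a break point of the lower envelope of the lines y = a_i + i · x (there are 3 lines, with slopes 0, 1, ..., 2). Only the lines that attain the minimum somewhere contribute to roots; other lines are dominated. Here the surviving (envelope) indices are i = 2, i = 1, i = 0.
Intersections between consecutive envelope lines give the roots: for adjacent envelope indices i < j the intersection is x = (a_i − a_j) / (j − i). Reading off the sorted break points: {1, 2}.
Verification: at each break x_0, at least two indices attain the minimum of min_i(a_i + i · x_0).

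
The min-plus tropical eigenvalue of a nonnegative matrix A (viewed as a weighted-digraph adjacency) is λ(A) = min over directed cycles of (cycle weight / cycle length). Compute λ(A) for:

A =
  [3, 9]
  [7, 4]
λ(A) = 3

Enumerate directed cycles and compute their means (weight / length). Sample:
  cycle 0 → 0: weight = 3, length = 1, mean = 3/1 ≈ 3.000
  cycle 1 → 1: weight = 4, length = 1, mean = 4/1 ≈ 4.000
  cycle 0 → 1 → 0: weight = 16, length = 2, mean = 16/2 ≈ 8.000
  cycle 1 → 0 → 1: weight = 16, length = 2, mean = 16/2 ≈ 8.000
Minimum mean = 3.000, attained e.g. along the cycle 0 → 0 with weight 3 and length 1. So λ(A) = 3/1 = 3.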